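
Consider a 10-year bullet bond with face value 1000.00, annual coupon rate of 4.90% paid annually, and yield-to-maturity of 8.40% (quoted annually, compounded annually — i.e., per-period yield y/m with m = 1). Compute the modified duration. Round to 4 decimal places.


Coupon per period c = face * coupon_rate / m = 49.000000
Periods per year m = 1; per-period yield y/m = 0.084000
Number of cashflows N = 10
Cashflows (t years, CF_t, discount factor 1/(1+y/m)^(m*t), PV):
  t = 1.0000: CF_t = 49.000000, DF = 0.922509, PV = 45.202952
  t = 2.0000: CF_t = 49.000000, DF = 0.851023, PV = 41.700140
  t = 3.0000: CF_t = 49.000000, DF = 0.785077, PV = 38.468764
  t = 4.0000: CF_t = 49.000000, DF = 0.724241, PV = 35.487790
  t = 5.0000: CF_t = 49.000000, DF = 0.668119, PV = 32.737813
  t = 6.0000: CF_t = 49.000000, DF = 0.616346, PV = 30.200935
  t = 7.0000: CF_t = 49.000000, DF = 0.568585, PV = 27.860641
  t = 8.0000: CF_t = 49.000000, DF = 0.524524, PV = 25.701698
  t = 9.0000: CF_t = 49.000000, DF = 0.483879, PV = 23.710054
  t = 10.0000: CF_t = 1049.000000, DF = 0.446383, PV = 468.255262
Price P = sum_t PV_t = 769.326049
First compute Macaulay numerator sum_t t * PV_t:
  t * PV_t at t = 1.0000: 45.202952
  t * PV_t at t = 2.0000: 83.400280
  t * PV_t at t = 3.0000: 115.406292
  t * PV_t at t = 4.0000: 141.951159
  t * PV_t at t = 5.0000: 163.689067
  t * PV_t at t = 6.0000: 181.205609
  t * PV_t at t = 7.0000: 195.024487
  t * PV_t at t = 8.0000: 205.613587
  t * PV_t at t = 9.0000: 213.390485
  t * PV_t at t = 10.0000: 4682.552617
Macaulay duration D = 6027.436536 / 769.326049 = 7.834697
Modified duration = D / (1 + y/m) = 7.834697 / (1 + 0.084000) = 7.227580

Answer: Modified duration = 7.2276


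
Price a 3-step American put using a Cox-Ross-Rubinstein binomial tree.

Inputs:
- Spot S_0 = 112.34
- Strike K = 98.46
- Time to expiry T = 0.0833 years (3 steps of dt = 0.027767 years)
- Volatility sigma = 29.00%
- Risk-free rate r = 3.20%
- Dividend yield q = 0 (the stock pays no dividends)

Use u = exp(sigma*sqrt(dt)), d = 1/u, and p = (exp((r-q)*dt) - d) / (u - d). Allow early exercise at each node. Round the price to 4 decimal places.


dt = T/N = 0.027767
u = exp(sigma*sqrt(dt)) = 1.049510; d = 1/u = 0.952825
p = (exp((r-q)*dt) - d) / (u - d) = 0.497116
Discount per step: exp(-r*dt) = 0.999112
Stock lattice S(k, i) with i counting down-moves:
  k=0: S(0,0) = 112.3400
  k=1: S(1,0) = 117.9020; S(1,1) = 107.0404
  k=2: S(2,0) = 123.7393; S(2,1) = 112.3400; S(2,2) = 101.9908
  k=3: S(3,0) = 129.8657; S(3,1) = 117.9020; S(3,2) = 107.0404; S(3,3) = 97.1794
Terminal payoffs V(N, i) = max(K - S_T, 0):
  V(3,0) = 0.000000; V(3,1) = 0.000000; V(3,2) = 0.000000; V(3,3) = 1.280577
Backward induction: V(k, i) = exp(-r*dt) * [p * V(k+1, i) + (1-p) * V(k+1, i+1)]; then take max(V_cont, immediate exercise) for American.
  V(2,0) = exp(-r*dt) * [p*0.000000 + (1-p)*0.000000] = 0.000000; exercise = 0.000000; V(2,0) = max -> 0.000000
  V(2,1) = exp(-r*dt) * [p*0.000000 + (1-p)*0.000000] = 0.000000; exercise = 0.000000; V(2,1) = max -> 0.000000
  V(2,2) = exp(-r*dt) * [p*0.000000 + (1-p)*1.280577] = 0.643410; exercise = 0.000000; V(2,2) = max -> 0.643410
  V(1,0) = exp(-r*dt) * [p*0.000000 + (1-p)*0.000000] = 0.000000; exercise = 0.000000; V(1,0) = max -> 0.000000
  V(1,1) = exp(-r*dt) * [p*0.000000 + (1-p)*0.643410] = 0.323274; exercise = 0.000000; V(1,1) = max -> 0.323274
  V(0,0) = exp(-r*dt) * [p*0.000000 + (1-p)*0.323274] = 0.162425; exercise = 0.000000; V(0,0) = max -> 0.162425

Answer: Price = V(0,0) = 0.1624


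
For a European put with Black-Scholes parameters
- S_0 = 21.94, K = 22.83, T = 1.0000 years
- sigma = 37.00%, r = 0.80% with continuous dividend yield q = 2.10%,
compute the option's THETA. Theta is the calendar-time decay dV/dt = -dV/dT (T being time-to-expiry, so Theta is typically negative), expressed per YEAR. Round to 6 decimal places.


d1 = 0.0423945792; d2 = -0.3276054208
phi(d1) = 0.3985839319; exp(-qT) = 0.9792189646; exp(-rT) = 0.9920319148
Theta = -S*exp(-qT)*phi(d1)*sigma/(2*sqrt(T)) + r*K*exp(-rT)*N(-d2) - q*S*exp(-qT)*N(-d1)
N(-d1) = 0.4830920748; N(-d2) = 0.6283949886; sqrt(T) = 1.0000000000
Term 1 = -21.9400 * 0.9792189646 * 0.3985839319 * 0.3700 / (2 * 1.0000000000) = -1.5841925061
Term 2 = 0.0080 * 22.8300 * 0.9920319148 * 0.6283949886 = 0.1138555631
Term 3 = -0.0210 * 21.9400 * 0.9792189646 * 0.4830920748 = -0.2179544030
Theta = -1.5841925061 + (0.1138555631) + (-0.2179544030) = -1.688291

Answer: Theta = -1.688291


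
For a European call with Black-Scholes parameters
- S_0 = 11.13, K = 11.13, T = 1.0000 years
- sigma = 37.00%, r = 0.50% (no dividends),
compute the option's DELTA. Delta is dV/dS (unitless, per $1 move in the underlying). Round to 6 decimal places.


Answer: Delta = 0.578678

Derivation:
d1 = 0.1985135135; d2 = -0.1714864865
phi(d1) = 0.3911585350; exp(-qT) = 1.0000000000; exp(-rT) = 0.9950124792
N(d1) = 0.5786783436
Delta = exp(-qT) * N(d1) = 1.0000000000 * 0.5786783436 = 0.578678


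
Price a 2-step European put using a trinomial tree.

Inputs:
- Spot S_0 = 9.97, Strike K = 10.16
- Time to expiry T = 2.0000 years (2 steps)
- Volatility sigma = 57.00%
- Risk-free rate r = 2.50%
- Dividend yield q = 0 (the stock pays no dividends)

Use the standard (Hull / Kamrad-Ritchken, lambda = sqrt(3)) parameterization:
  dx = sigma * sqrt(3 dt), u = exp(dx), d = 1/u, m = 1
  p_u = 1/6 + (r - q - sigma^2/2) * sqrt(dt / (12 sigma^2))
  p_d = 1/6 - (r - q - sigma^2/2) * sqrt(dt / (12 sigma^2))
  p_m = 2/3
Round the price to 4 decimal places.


dt = T/N = 1.000000; dx = sigma*sqrt(3*dt) = 0.987269
u = exp(dx) = 2.683895; d = 1/u = 0.372593
p_u = 0.097055, p_m = 0.666667, p_d = 0.236278
Discount per step: exp(-r*dt) = 0.975310
Stock lattice S(k, j) with j the centered position index:
  k=0: S(0,+0) = 9.9700
  k=1: S(1,-1) = 3.7148; S(1,+0) = 9.9700; S(1,+1) = 26.7584
  k=2: S(2,-2) = 1.3841; S(2,-1) = 3.7148; S(2,+0) = 9.9700; S(2,+1) = 26.7584; S(2,+2) = 71.8168
Terminal payoffs V(N, j) = max(K - S_T, 0):
  V(2,-2) = 8.775910; V(2,-1) = 6.445249; V(2,+0) = 0.190000; V(2,+1) = 0.000000; V(2,+2) = 0.000000
Backward induction: V(k, j) = exp(-r*dt) * [p_u * V(k+1, j+1) + p_m * V(k+1, j) + p_d * V(k+1, j-1)]
  V(1,-1) = exp(-r*dt) * [p_u*0.190000 + p_m*6.445249 + p_d*8.775910] = 6.231086
  V(1,+0) = exp(-r*dt) * [p_u*0.000000 + p_m*0.190000 + p_d*6.445249] = 1.608809
  V(1,+1) = exp(-r*dt) * [p_u*0.000000 + p_m*0.000000 + p_d*0.190000] = 0.043784
  V(0,+0) = exp(-r*dt) * [p_u*0.043784 + p_m*1.608809 + p_d*6.231086] = 2.486121

Answer: Price = V(0,0) = 2.4861


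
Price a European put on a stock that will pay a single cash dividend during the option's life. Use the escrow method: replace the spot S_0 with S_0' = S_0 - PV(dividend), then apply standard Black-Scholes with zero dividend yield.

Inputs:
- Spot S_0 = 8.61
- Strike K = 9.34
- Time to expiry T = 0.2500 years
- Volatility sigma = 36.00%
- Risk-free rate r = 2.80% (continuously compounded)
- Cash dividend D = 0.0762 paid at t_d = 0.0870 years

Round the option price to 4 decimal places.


Answer: Price = 1.0759

Derivation:
PV(D) = D * exp(-r * t_d) = 0.0762 * 0.99756696 = 0.07601460
S_0' = S_0 - PV(D) = 8.6100 - 0.07601460 = 8.53398540
d1 = (ln(S_0'/K) + (r + sigma^2/2)*T) / (sigma*sqrt(T)) = -0.37249877
d2 = d1 - sigma*sqrt(T) = -0.55249877
exp(-rT) = 0.99302444
N(-d1) = 0.64523924; N(-d2) = 0.70969666
P = K * exp(-rT) * N(-d2) - S_0' * N(-d1) = 9.3400 * 0.99302444 * 0.70969666 - 8.53398540 * 0.64523924 = 1.0759


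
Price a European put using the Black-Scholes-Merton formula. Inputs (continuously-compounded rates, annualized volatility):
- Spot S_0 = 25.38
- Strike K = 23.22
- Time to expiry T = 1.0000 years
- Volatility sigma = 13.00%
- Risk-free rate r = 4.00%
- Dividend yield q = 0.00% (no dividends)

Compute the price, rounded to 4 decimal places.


Answer: Price = 0.2614

Derivation:
d1 = (ln(S/K) + (r - q + 0.5*sigma^2) * T) / (sigma * sqrt(T)) = 1.05690374
d2 = d1 - sigma * sqrt(T) = 0.92690374
exp(-rT) = 0.96078944; exp(-qT) = 1.00000000
P = K * exp(-rT) * N(-d2) - S_0 * exp(-qT) * N(-d1)
N(-d1) = 0.14527776; N(-d2) = 0.17698826
P = 23.2200 * 0.96078944 * 0.17698826 - 25.3800 * 1.00000000 * 0.14527776 = 0.2614


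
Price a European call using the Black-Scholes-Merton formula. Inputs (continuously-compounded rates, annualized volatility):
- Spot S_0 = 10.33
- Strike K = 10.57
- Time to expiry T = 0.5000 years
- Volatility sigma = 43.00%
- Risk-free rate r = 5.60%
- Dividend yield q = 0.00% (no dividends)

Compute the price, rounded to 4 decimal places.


d1 = (ln(S/K) + (r - q + 0.5*sigma^2) * T) / (sigma * sqrt(T)) = 0.16857913
d2 = d1 - sigma * sqrt(T) = -0.13547678
exp(-rT) = 0.97238837; exp(-qT) = 1.00000000
C = S_0 * exp(-qT) * N(d1) - K * exp(-rT) * N(d2)
N(d1) = 0.56693615; N(d2) = 0.44611746
C = 10.3300 * 1.00000000 * 0.56693615 - 10.5700 * 0.97238837 * 0.44611746 = 1.2712

Answer: Price = 1.2712


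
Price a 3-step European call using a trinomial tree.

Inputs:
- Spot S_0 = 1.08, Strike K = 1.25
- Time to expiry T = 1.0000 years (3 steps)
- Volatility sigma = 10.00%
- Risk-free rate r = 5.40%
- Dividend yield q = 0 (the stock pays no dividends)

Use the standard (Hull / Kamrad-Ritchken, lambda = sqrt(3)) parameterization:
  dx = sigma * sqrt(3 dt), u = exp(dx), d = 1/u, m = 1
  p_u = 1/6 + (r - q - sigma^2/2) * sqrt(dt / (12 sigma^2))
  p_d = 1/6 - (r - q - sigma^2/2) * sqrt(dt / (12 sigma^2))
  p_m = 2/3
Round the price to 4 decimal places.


Answer: Price = V(0,0) = 0.0111

Derivation:
dt = T/N = 0.333333; dx = sigma*sqrt(3*dt) = 0.100000
u = exp(dx) = 1.105171; d = 1/u = 0.904837
p_u = 0.248333, p_m = 0.666667, p_d = 0.085000
Discount per step: exp(-r*dt) = 0.982161
Stock lattice S(k, j) with j the centered position index:
  k=0: S(0,+0) = 1.0800
  k=1: S(1,-1) = 0.9772; S(1,+0) = 1.0800; S(1,+1) = 1.1936
  k=2: S(2,-2) = 0.8842; S(2,-1) = 0.9772; S(2,+0) = 1.0800; S(2,+1) = 1.1936; S(2,+2) = 1.3191
  k=3: S(3,-3) = 0.8001; S(3,-2) = 0.8842; S(3,-1) = 0.9772; S(3,+0) = 1.0800; S(3,+1) = 1.1936; S(3,+2) = 1.3191; S(3,+3) = 1.4578
Terminal payoffs V(N, j) = max(S_T - K, 0):
  V(3,-3) = 0.000000; V(3,-2) = 0.000000; V(3,-1) = 0.000000; V(3,+0) = 0.000000; V(3,+1) = 0.000000; V(3,+2) = 0.069115; V(3,+3) = 0.207848
Backward induction: V(k, j) = exp(-r*dt) * [p_u * V(k+1, j+1) + p_m * V(k+1, j) + p_d * V(k+1, j-1)]
  V(2,-2) = exp(-r*dt) * [p_u*0.000000 + p_m*0.000000 + p_d*0.000000] = 0.000000
  V(2,-1) = exp(-r*dt) * [p_u*0.000000 + p_m*0.000000 + p_d*0.000000] = 0.000000
  V(2,+0) = exp(-r*dt) * [p_u*0.000000 + p_m*0.000000 + p_d*0.000000] = 0.000000
  V(2,+1) = exp(-r*dt) * [p_u*0.069115 + p_m*0.000000 + p_d*0.000000] = 0.016857
  V(2,+2) = exp(-r*dt) * [p_u*0.207848 + p_m*0.069115 + p_d*0.000000] = 0.095949
  V(1,-1) = exp(-r*dt) * [p_u*0.000000 + p_m*0.000000 + p_d*0.000000] = 0.000000
  V(1,+0) = exp(-r*dt) * [p_u*0.016857 + p_m*0.000000 + p_d*0.000000] = 0.004112
  V(1,+1) = exp(-r*dt) * [p_u*0.095949 + p_m*0.016857 + p_d*0.000000] = 0.034440
  V(0,+0) = exp(-r*dt) * [p_u*0.034440 + p_m*0.004112 + p_d*0.000000] = 0.011092


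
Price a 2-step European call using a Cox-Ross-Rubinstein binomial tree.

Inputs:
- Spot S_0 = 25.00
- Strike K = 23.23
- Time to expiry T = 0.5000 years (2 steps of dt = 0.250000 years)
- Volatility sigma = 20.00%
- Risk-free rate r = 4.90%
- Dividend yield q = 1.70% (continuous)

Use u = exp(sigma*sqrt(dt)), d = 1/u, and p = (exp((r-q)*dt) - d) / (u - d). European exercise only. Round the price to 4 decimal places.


Answer: Price = V(0,0) = 2.7542

Derivation:
dt = T/N = 0.250000
u = exp(sigma*sqrt(dt)) = 1.105171; d = 1/u = 0.904837
p = (exp((r-q)*dt) - d) / (u - d) = 0.515114
Discount per step: exp(-r*dt) = 0.987825
Stock lattice S(k, i) with i counting down-moves:
  k=0: S(0,0) = 25.0000
  k=1: S(1,0) = 27.6293; S(1,1) = 22.6209
  k=2: S(2,0) = 30.5351; S(2,1) = 25.0000; S(2,2) = 20.4683
Terminal payoffs V(N, i) = max(S_T - K, 0):
  V(2,0) = 7.305069; V(2,1) = 1.770000; V(2,2) = 0.000000
Backward induction: V(k, i) = exp(-r*dt) * [p * V(k+1, i) + (1-p) * V(k+1, i+1)].
  V(1,0) = exp(-r*dt) * [p*7.305069 + (1-p)*1.770000] = 4.564929
  V(1,1) = exp(-r*dt) * [p*1.770000 + (1-p)*0.000000] = 0.900652
  V(0,0) = exp(-r*dt) * [p*4.564929 + (1-p)*0.900652] = 2.754227


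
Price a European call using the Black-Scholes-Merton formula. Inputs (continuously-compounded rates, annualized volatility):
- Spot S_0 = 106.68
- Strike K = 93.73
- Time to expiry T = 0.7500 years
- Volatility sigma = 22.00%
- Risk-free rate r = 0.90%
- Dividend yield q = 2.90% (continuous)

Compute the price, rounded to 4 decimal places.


Answer: Price = 14.4429

Derivation:
d1 = (ln(S/K) + (r - q + 0.5*sigma^2) * T) / (sigma * sqrt(T)) = 0.69578785
d2 = d1 - sigma * sqrt(T) = 0.50526227
exp(-rT) = 0.99327273; exp(-qT) = 0.97848483
C = S_0 * exp(-qT) * N(d1) - K * exp(-rT) * N(d2)
N(d1) = 0.75671915; N(d2) = 0.69331268
C = 106.6800 * 0.97848483 * 0.75671915 - 93.7300 * 0.99327273 * 0.69331268 = 14.4429


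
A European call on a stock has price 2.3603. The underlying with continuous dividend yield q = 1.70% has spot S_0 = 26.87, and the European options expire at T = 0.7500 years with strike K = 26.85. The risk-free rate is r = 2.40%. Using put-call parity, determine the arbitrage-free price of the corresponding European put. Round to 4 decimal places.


Put-call parity: C - P = S_0 * exp(-qT) - K * exp(-rT).
S_0 * exp(-qT) = 26.8700 * 0.98733094 = 26.52958227
K * exp(-rT) = 26.8500 * 0.98216103 = 26.37102372
P = C - S*exp(-qT) + K*exp(-rT)
P = 2.3603 - 26.52958227 + 26.37102372 = 2.2017

Answer: Put price = 2.2017


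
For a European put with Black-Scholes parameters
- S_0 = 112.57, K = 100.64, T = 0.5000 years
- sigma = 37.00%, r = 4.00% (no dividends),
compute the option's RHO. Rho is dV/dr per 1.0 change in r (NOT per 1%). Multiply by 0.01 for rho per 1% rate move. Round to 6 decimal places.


d1 = 0.6354423017; d2 = 0.3738127927
phi(d1) = 0.3260084451; exp(-qT) = 1.0000000000; exp(-rT) = 0.9801986733
N(-d2) = 0.3542718006
Rho = -K*T*exp(-rT)*N(-d2) = -100.6400 * 0.5000 * 0.9801986733 * 0.3542718006 = -17.473960

Answer: Rho = -17.473960


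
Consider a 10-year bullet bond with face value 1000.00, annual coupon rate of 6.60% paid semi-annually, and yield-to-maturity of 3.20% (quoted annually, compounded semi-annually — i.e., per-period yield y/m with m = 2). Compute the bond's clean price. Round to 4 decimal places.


Coupon per period c = face * coupon_rate / m = 33.000000
Periods per year m = 2; per-period yield y/m = 0.016000
Number of cashflows N = 20
Cashflows (t years, CF_t, discount factor 1/(1+y/m)^(m*t), PV):
  t = 0.5000: CF_t = 33.000000, DF = 0.984252, PV = 32.480315
  t = 1.0000: CF_t = 33.000000, DF = 0.968752, PV = 31.968814
  t = 1.5000: CF_t = 33.000000, DF = 0.953496, PV = 31.465368
  t = 2.0000: CF_t = 33.000000, DF = 0.938480, PV = 30.969850
  t = 2.5000: CF_t = 33.000000, DF = 0.923701, PV = 30.482136
  t = 3.0000: CF_t = 33.000000, DF = 0.909155, PV = 30.002103
  t = 3.5000: CF_t = 33.000000, DF = 0.894837, PV = 29.529629
  t = 4.0000: CF_t = 33.000000, DF = 0.880745, PV = 29.064595
  t = 4.5000: CF_t = 33.000000, DF = 0.866875, PV = 28.606885
  t = 5.0000: CF_t = 33.000000, DF = 0.853224, PV = 28.156383
  t = 5.5000: CF_t = 33.000000, DF = 0.839787, PV = 27.712975
  t = 6.0000: CF_t = 33.000000, DF = 0.826562, PV = 27.276550
  t = 6.5000: CF_t = 33.000000, DF = 0.813545, PV = 26.846998
  t = 7.0000: CF_t = 33.000000, DF = 0.800734, PV = 26.424211
  t = 7.5000: CF_t = 33.000000, DF = 0.788124, PV = 26.008082
  t = 8.0000: CF_t = 33.000000, DF = 0.775712, PV = 25.598506
  t = 8.5000: CF_t = 33.000000, DF = 0.763496, PV = 25.195380
  t = 9.0000: CF_t = 33.000000, DF = 0.751473, PV = 24.798602
  t = 9.5000: CF_t = 33.000000, DF = 0.739639, PV = 24.408073
  t = 10.0000: CF_t = 1033.000000, DF = 0.727991, PV = 752.014410
Price P = sum_t PV_t = 1289.009864

Answer: Price = 1289.0099


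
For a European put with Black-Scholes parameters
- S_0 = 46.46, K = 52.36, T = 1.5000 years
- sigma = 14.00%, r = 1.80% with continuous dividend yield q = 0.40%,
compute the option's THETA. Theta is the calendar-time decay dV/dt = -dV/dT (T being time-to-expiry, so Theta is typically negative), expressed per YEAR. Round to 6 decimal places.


d1 = -0.4890302092; d2 = -0.6604944912
phi(d1) = 0.3539803747; exp(-qT) = 0.9940179641; exp(-rT) = 0.9733612415
Theta = -S*exp(-qT)*phi(d1)*sigma/(2*sqrt(T)) + r*K*exp(-rT)*N(-d2) - q*S*exp(-qT)*N(-d1)
N(-d1) = 0.6875898451; N(-d2) = 0.7455317238; sqrt(T) = 1.2247448714
Term 1 = -46.4600 * 0.9940179641 * 0.3539803747 * 0.1400 / (2 * 1.2247448714) = -0.9343401977
Term 2 = 0.0180 * 52.3600 * 0.9733612415 * 0.7455317238 = 0.6839310490
Term 3 = -0.0040 * 46.4600 * 0.9940179641 * 0.6875898451 = -0.1270173021
Theta = -0.9343401977 + (0.6839310490) + (-0.1270173021) = -0.377426

Answer: Theta = -0.377426


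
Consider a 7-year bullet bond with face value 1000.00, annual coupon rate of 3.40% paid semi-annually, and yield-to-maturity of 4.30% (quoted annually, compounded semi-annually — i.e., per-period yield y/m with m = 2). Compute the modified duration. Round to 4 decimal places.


Answer: Modified duration = 6.1315

Derivation:
Coupon per period c = face * coupon_rate / m = 17.000000
Periods per year m = 2; per-period yield y/m = 0.021500
Number of cashflows N = 14
Cashflows (t years, CF_t, discount factor 1/(1+y/m)^(m*t), PV):
  t = 0.5000: CF_t = 17.000000, DF = 0.978953, PV = 16.642193
  t = 1.0000: CF_t = 17.000000, DF = 0.958348, PV = 16.291917
  t = 1.5000: CF_t = 17.000000, DF = 0.938177, PV = 15.949013
  t = 2.0000: CF_t = 17.000000, DF = 0.918431, PV = 15.613326
  t = 2.5000: CF_t = 17.000000, DF = 0.899100, PV = 15.284705
  t = 3.0000: CF_t = 17.000000, DF = 0.880177, PV = 14.963001
  t = 3.5000: CF_t = 17.000000, DF = 0.861651, PV = 14.648067
  t = 4.0000: CF_t = 17.000000, DF = 0.843515, PV = 14.339762
  t = 4.5000: CF_t = 17.000000, DF = 0.825762, PV = 14.037946
  t = 5.0000: CF_t = 17.000000, DF = 0.808381, PV = 13.742483
  t = 5.5000: CF_t = 17.000000, DF = 0.791367, PV = 13.453238
  t = 6.0000: CF_t = 17.000000, DF = 0.774711, PV = 13.170082
  t = 6.5000: CF_t = 17.000000, DF = 0.758405, PV = 12.892885
  t = 7.0000: CF_t = 1017.000000, DF = 0.742442, PV = 755.063991
Price P = sum_t PV_t = 946.092610
First compute Macaulay numerator sum_t t * PV_t:
  t * PV_t at t = 0.5000: 8.321096
  t * PV_t at t = 1.0000: 16.291917
  t * PV_t at t = 1.5000: 23.923519
  t * PV_t at t = 2.0000: 31.226653
  t * PV_t at t = 2.5000: 38.211763
  t * PV_t at t = 3.0000: 44.889002
  t * PV_t at t = 3.5000: 51.268235
  t * PV_t at t = 4.0000: 57.359049
  t * PV_t at t = 4.5000: 63.170759
  t * PV_t at t = 5.0000: 68.712416
  t * PV_t at t = 5.5000: 73.992812
  t * PV_t at t = 6.0000: 79.020490
  t * PV_t at t = 6.5000: 83.803751
  t * PV_t at t = 7.0000: 5285.447938
Macaulay duration D = 5925.639400 / 946.092610 = 6.263276
Modified duration = D / (1 + y/m) = 6.263276 / (1 + 0.021500) = 6.131450


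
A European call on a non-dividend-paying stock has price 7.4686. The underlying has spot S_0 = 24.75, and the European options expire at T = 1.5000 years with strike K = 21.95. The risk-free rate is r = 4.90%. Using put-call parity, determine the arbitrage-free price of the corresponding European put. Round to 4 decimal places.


Put-call parity: C - P = S_0 * exp(-qT) - K * exp(-rT).
S_0 * exp(-qT) = 24.7500 * 1.00000000 = 24.75000000
K * exp(-rT) = 21.9500 * 0.92913615 = 20.39453840
P = C - S*exp(-qT) + K*exp(-rT)
P = 7.4686 - 24.75000000 + 20.39453840 = 3.1131

Answer: Put price = 3.1131


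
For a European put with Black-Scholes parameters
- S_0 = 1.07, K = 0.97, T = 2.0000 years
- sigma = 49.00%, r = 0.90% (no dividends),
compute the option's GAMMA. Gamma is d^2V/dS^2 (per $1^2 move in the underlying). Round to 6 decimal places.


d1 = 0.5140491052; d2 = -0.1789155404
phi(d1) = 0.3495663913; exp(-qT) = 1.0000000000; exp(-rT) = 0.9821610324
Gamma = exp(-qT) * phi(d1) / (S * sigma * sqrt(T)) = 1.0000000000 * 0.3495663913 / (1.0700 * 0.4900 * 1.4142135624) = 0.471449

Answer: Gamma = 0.471449


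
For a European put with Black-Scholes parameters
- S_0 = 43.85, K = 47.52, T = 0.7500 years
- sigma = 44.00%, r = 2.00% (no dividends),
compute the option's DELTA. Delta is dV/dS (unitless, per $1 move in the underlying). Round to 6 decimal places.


d1 = 0.0189581982; d2 = -0.3620929794
phi(d1) = 0.3988705943; exp(-qT) = 1.0000000000; exp(-rT) = 0.9851119396
N(-d1) = 0.4924372262
Delta = -exp(-qT) * N(-d1) = -1.0000000000 * 0.4924372262 = -0.492437

Answer: Delta = -0.492437


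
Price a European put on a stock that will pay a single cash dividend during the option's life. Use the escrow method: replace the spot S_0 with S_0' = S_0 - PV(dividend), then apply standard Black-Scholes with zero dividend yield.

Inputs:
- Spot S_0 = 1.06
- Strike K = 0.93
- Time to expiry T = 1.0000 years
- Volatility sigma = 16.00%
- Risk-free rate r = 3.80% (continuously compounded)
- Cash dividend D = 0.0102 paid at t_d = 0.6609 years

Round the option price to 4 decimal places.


PV(D) = D * exp(-r * t_d) = 0.0102 * 0.97519854 = 0.00994703
S_0' = S_0 - PV(D) = 1.0600 - 0.00994703 = 1.05005297
d1 = (ln(S_0'/K) + (r + sigma^2/2)*T) / (sigma*sqrt(T)) = 1.07632068
d2 = d1 - sigma*sqrt(T) = 0.91632068
exp(-rT) = 0.96271294
N(-d1) = 0.14089193; N(-d2) = 0.17974936
P = K * exp(-rT) * N(-d2) - S_0' * N(-d1) = 0.9300 * 0.96271294 * 0.17974936 - 1.05005297 * 0.14089193 = 0.0130

Answer: Price = 0.0130


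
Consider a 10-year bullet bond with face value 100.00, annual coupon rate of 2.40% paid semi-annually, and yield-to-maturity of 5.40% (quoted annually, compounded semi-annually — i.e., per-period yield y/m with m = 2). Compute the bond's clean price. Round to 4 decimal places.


Answer: Price = 77.0520

Derivation:
Coupon per period c = face * coupon_rate / m = 1.200000
Periods per year m = 2; per-period yield y/m = 0.027000
Number of cashflows N = 20
Cashflows (t years, CF_t, discount factor 1/(1+y/m)^(m*t), PV):
  t = 0.5000: CF_t = 1.200000, DF = 0.973710, PV = 1.168452
  t = 1.0000: CF_t = 1.200000, DF = 0.948111, PV = 1.137733
  t = 1.5000: CF_t = 1.200000, DF = 0.923185, PV = 1.107822
  t = 2.0000: CF_t = 1.200000, DF = 0.898914, PV = 1.078697
  t = 2.5000: CF_t = 1.200000, DF = 0.875282, PV = 1.050338
  t = 3.0000: CF_t = 1.200000, DF = 0.852270, PV = 1.022724
  t = 3.5000: CF_t = 1.200000, DF = 0.829864, PV = 0.995837
  t = 4.0000: CF_t = 1.200000, DF = 0.808047, PV = 0.969656
  t = 4.5000: CF_t = 1.200000, DF = 0.786803, PV = 0.944164
  t = 5.0000: CF_t = 1.200000, DF = 0.766118, PV = 0.919341
  t = 5.5000: CF_t = 1.200000, DF = 0.745976, PV = 0.895172
  t = 6.0000: CF_t = 1.200000, DF = 0.726365, PV = 0.871638
  t = 6.5000: CF_t = 1.200000, DF = 0.707268, PV = 0.848722
  t = 7.0000: CF_t = 1.200000, DF = 0.688674, PV = 0.826409
  t = 7.5000: CF_t = 1.200000, DF = 0.670569, PV = 0.804683
  t = 8.0000: CF_t = 1.200000, DF = 0.652939, PV = 0.783527
  t = 8.5000: CF_t = 1.200000, DF = 0.635774, PV = 0.762928
  t = 9.0000: CF_t = 1.200000, DF = 0.619059, PV = 0.742871
  t = 9.5000: CF_t = 1.200000, DF = 0.602784, PV = 0.723341
  t = 10.0000: CF_t = 101.200000, DF = 0.586937, PV = 59.397975
Price P = sum_t PV_t = 77.052029


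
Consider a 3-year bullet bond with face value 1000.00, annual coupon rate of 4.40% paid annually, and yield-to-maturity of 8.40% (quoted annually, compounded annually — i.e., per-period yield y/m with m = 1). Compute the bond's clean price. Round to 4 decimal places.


Answer: Price = 897.6556

Derivation:
Coupon per period c = face * coupon_rate / m = 44.000000
Periods per year m = 1; per-period yield y/m = 0.084000
Number of cashflows N = 3
Cashflows (t years, CF_t, discount factor 1/(1+y/m)^(m*t), PV):
  t = 1.0000: CF_t = 44.000000, DF = 0.922509, PV = 40.590406
  t = 2.0000: CF_t = 44.000000, DF = 0.851023, PV = 37.445024
  t = 3.0000: CF_t = 1044.000000, DF = 0.785077, PV = 819.620198
Price P = sum_t PV_t = 897.655627


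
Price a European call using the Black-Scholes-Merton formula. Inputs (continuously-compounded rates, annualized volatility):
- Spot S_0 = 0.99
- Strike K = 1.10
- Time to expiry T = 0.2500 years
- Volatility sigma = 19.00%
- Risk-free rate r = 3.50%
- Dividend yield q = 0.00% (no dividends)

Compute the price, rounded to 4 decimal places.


Answer: Price = 0.0080

Derivation:
d1 = (ln(S/K) + (r - q + 0.5*sigma^2) * T) / (sigma * sqrt(T)) = -0.96945280
d2 = d1 - sigma * sqrt(T) = -1.06445280
exp(-rT) = 0.99128817; exp(-qT) = 1.00000000
C = S_0 * exp(-qT) * N(d1) - K * exp(-rT) * N(d2)
N(d1) = 0.16615966; N(d2) = 0.14356181
C = 0.9900 * 1.00000000 * 0.16615966 - 1.1000 * 0.99128817 * 0.14356181 = 0.0080


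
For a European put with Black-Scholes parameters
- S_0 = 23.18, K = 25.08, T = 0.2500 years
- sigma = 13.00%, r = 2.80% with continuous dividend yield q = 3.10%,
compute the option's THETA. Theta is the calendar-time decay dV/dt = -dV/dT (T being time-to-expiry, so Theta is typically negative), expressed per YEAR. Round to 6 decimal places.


d1 = -1.1910519670; d2 = -1.2560519670
phi(d1) = 0.1962745318; exp(-qT) = 0.9922799538; exp(-rT) = 0.9930244429
Theta = -S*exp(-qT)*phi(d1)*sigma/(2*sqrt(T)) + r*K*exp(-rT)*N(-d2) - q*S*exp(-qT)*N(-d1)
N(-d1) = 0.8831834077; N(-d2) = 0.8954514353; sqrt(T) = 0.5000000000
Term 1 = -23.1800 * 0.9922799538 * 0.1962745318 * 0.1300 / (2 * 0.5000000000) = -0.5868876244
Term 2 = 0.0280 * 25.0800 * 0.9930244429 * 0.8954514353 = 0.6244354334
Term 3 = -0.0310 * 23.1800 * 0.9922799538 * 0.8831834077 = -0.6297384989
Theta = -0.5868876244 + (0.6244354334) + (-0.6297384989) = -0.592191

Answer: Theta = -0.592191


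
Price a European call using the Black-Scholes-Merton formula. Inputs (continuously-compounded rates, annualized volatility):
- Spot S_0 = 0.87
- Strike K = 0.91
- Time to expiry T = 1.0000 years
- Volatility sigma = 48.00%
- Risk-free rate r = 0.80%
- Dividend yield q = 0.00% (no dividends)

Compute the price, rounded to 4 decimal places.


d1 = (ln(S/K) + (r - q + 0.5*sigma^2) * T) / (sigma * sqrt(T)) = 0.16301794
d2 = d1 - sigma * sqrt(T) = -0.31698206
exp(-rT) = 0.99203191; exp(-qT) = 1.00000000
C = S_0 * exp(-qT) * N(d1) - K * exp(-rT) * N(d2)
N(d1) = 0.56474785; N(d2) = 0.37562861
C = 0.8700 * 1.00000000 * 0.56474785 - 0.9100 * 0.99203191 * 0.37562861 = 0.1522

Answer: Price = 0.1522


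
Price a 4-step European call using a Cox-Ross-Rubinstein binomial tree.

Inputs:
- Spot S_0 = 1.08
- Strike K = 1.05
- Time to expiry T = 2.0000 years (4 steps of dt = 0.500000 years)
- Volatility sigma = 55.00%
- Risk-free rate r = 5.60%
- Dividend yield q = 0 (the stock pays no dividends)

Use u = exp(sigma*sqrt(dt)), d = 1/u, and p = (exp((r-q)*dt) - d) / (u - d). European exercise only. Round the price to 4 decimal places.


Answer: Price = V(0,0) = 0.3670

Derivation:
dt = T/N = 0.500000
u = exp(sigma*sqrt(dt)) = 1.475370; d = 1/u = 0.677796
p = (exp((r-q)*dt) - d) / (u - d) = 0.439583
Discount per step: exp(-r*dt) = 0.972388
Stock lattice S(k, i) with i counting down-moves:
  k=0: S(0,0) = 1.0800
  k=1: S(1,0) = 1.5934; S(1,1) = 0.7320
  k=2: S(2,0) = 2.3509; S(2,1) = 1.0800; S(2,2) = 0.4962
  k=3: S(3,0) = 3.4684; S(3,1) = 1.5934; S(3,2) = 0.7320; S(3,3) = 0.3363
  k=4: S(4,0) = 5.1171; S(4,1) = 2.3509; S(4,2) = 1.0800; S(4,3) = 0.4962; S(4,4) = 0.2279
Terminal payoffs V(N, i) = max(S_T - K, 0):
  V(4,0) = 4.067141; V(4,1) = 1.300854; V(4,2) = 0.030000; V(4,3) = 0.000000; V(4,4) = 0.000000
Backward induction: V(k, i) = exp(-r*dt) * [p * V(k+1, i) + (1-p) * V(k+1, i+1)].
  V(3,0) = exp(-r*dt) * [p*4.067141 + (1-p)*1.300854] = 2.447371
  V(3,1) = exp(-r*dt) * [p*1.300854 + (1-p)*0.030000] = 0.572392
  V(3,2) = exp(-r*dt) * [p*0.030000 + (1-p)*0.000000] = 0.012823
  V(3,3) = exp(-r*dt) * [p*0.000000 + (1-p)*0.000000] = 0.000000
  V(2,0) = exp(-r*dt) * [p*2.447371 + (1-p)*0.572392] = 1.358038
  V(2,1) = exp(-r*dt) * [p*0.572392 + (1-p)*0.012823] = 0.251654
  V(2,2) = exp(-r*dt) * [p*0.012823 + (1-p)*0.000000] = 0.005481
  V(1,0) = exp(-r*dt) * [p*1.358038 + (1-p)*0.251654] = 0.717624
  V(1,1) = exp(-r*dt) * [p*0.251654 + (1-p)*0.005481] = 0.110555
  V(0,0) = exp(-r*dt) * [p*0.717624 + (1-p)*0.110555] = 0.366991


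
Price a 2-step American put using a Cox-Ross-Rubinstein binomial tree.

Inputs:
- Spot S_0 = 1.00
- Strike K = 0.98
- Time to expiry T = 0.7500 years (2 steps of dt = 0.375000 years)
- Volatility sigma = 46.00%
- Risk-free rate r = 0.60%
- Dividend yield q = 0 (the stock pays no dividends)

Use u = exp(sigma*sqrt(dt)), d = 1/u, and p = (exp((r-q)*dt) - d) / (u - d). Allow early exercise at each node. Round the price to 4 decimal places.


dt = T/N = 0.375000
u = exp(sigma*sqrt(dt)) = 1.325370; d = 1/u = 0.754507
p = (exp((r-q)*dt) - d) / (u - d) = 0.433985
Discount per step: exp(-r*dt) = 0.997753
Stock lattice S(k, i) with i counting down-moves:
  k=0: S(0,0) = 1.0000
  k=1: S(1,0) = 1.3254; S(1,1) = 0.7545
  k=2: S(2,0) = 1.7566; S(2,1) = 1.0000; S(2,2) = 0.5693
Terminal payoffs V(N, i) = max(K - S_T, 0):
  V(2,0) = 0.000000; V(2,1) = 0.000000; V(2,2) = 0.410720
Backward induction: V(k, i) = exp(-r*dt) * [p * V(k+1, i) + (1-p) * V(k+1, i+1)]; then take max(V_cont, immediate exercise) for American.
  V(1,0) = exp(-r*dt) * [p*0.000000 + (1-p)*0.000000] = 0.000000; exercise = 0.000000; V(1,0) = max -> 0.000000
  V(1,1) = exp(-r*dt) * [p*0.000000 + (1-p)*0.410720] = 0.231951; exercise = 0.225493; V(1,1) = max -> 0.231951
  V(0,0) = exp(-r*dt) * [p*0.000000 + (1-p)*0.231951] = 0.130993; exercise = 0.000000; V(0,0) = max -> 0.130993

Answer: Price = V(0,0) = 0.1310


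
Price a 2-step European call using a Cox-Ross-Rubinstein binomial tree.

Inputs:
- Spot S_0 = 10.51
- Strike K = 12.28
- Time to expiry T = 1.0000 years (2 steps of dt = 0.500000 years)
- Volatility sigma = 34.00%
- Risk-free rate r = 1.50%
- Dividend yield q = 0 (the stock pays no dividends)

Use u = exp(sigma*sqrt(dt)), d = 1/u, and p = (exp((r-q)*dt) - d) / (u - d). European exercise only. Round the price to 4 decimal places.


dt = T/N = 0.500000
u = exp(sigma*sqrt(dt)) = 1.271778; d = 1/u = 0.786300
p = (exp((r-q)*dt) - d) / (u - d) = 0.455691
Discount per step: exp(-r*dt) = 0.992528
Stock lattice S(k, i) with i counting down-moves:
  k=0: S(0,0) = 10.5100
  k=1: S(1,0) = 13.3664; S(1,1) = 8.2640
  k=2: S(2,0) = 16.9991; S(2,1) = 10.5100; S(2,2) = 6.4980
Terminal payoffs V(N, i) = max(S_T - K, 0):
  V(2,0) = 4.719090; V(2,1) = 0.000000; V(2,2) = 0.000000
Backward induction: V(k, i) = exp(-r*dt) * [p * V(k+1, i) + (1-p) * V(k+1, i+1)].
  V(1,0) = exp(-r*dt) * [p*4.719090 + (1-p)*0.000000] = 2.134376
  V(1,1) = exp(-r*dt) * [p*0.000000 + (1-p)*0.000000] = 0.000000
  V(0,0) = exp(-r*dt) * [p*2.134376 + (1-p)*0.000000] = 0.965348

Answer: Price = V(0,0) = 0.9653


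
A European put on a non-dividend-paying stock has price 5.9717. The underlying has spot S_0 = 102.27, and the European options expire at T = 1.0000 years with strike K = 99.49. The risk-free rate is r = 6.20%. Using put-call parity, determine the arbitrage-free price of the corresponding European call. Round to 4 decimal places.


Answer: Call price = 14.7328

Derivation:
Put-call parity: C - P = S_0 * exp(-qT) - K * exp(-rT).
S_0 * exp(-qT) = 102.2700 * 1.00000000 = 102.27000000
K * exp(-rT) = 99.4900 * 0.93988289 = 93.50894841
C = P + S*exp(-qT) - K*exp(-rT)
C = 5.9717 + 102.27000000 - 93.50894841 = 14.7328


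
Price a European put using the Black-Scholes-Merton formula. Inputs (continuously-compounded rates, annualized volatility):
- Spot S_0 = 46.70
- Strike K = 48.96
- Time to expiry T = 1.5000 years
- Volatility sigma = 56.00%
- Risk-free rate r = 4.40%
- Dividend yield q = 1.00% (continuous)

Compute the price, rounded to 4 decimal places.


Answer: Price = 12.2365

Derivation:
d1 = (ln(S/K) + (r - q + 0.5*sigma^2) * T) / (sigma * sqrt(T)) = 0.34838236
d2 = d1 - sigma * sqrt(T) = -0.33747477
exp(-rT) = 0.93613086; exp(-qT) = 0.98511194
P = K * exp(-rT) * N(-d2) - S_0 * exp(-qT) * N(-d1)
N(-d1) = 0.36377652; N(-d2) = 0.63212048
P = 48.9600 * 0.93613086 * 0.63212048 - 46.7000 * 0.98511194 * 0.36377652 = 12.2365


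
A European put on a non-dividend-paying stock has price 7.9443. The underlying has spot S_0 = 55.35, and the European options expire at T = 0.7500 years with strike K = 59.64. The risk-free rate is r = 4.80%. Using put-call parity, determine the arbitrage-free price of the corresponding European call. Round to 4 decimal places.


Answer: Call price = 5.7632

Derivation:
Put-call parity: C - P = S_0 * exp(-qT) - K * exp(-rT).
S_0 * exp(-qT) = 55.3500 * 1.00000000 = 55.35000000
K * exp(-rT) = 59.6400 * 0.96464029 = 57.53114710
C = P + S*exp(-qT) - K*exp(-rT)
C = 7.9443 + 55.35000000 - 57.53114710 = 5.7632


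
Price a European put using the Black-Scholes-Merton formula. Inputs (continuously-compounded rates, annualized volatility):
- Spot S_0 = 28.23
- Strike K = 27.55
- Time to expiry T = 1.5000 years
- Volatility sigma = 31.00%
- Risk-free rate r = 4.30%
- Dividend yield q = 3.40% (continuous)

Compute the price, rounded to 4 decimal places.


Answer: Price = 3.4848

Derivation:
d1 = (ln(S/K) + (r - q + 0.5*sigma^2) * T) / (sigma * sqrt(T)) = 0.28961320
d2 = d1 - sigma * sqrt(T) = -0.09005771
exp(-rT) = 0.93753611; exp(-qT) = 0.95027867
P = K * exp(-rT) * N(-d2) - S_0 * exp(-qT) * N(-d1)
N(-d1) = 0.38605608; N(-d2) = 0.53587932
P = 27.5500 * 0.93753611 * 0.53587932 - 28.2300 * 0.95027867 * 0.38605608 = 3.4848


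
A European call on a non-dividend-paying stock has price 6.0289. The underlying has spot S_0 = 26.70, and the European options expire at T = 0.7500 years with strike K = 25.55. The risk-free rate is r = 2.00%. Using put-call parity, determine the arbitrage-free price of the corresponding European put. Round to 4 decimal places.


Answer: Put price = 4.4985

Derivation:
Put-call parity: C - P = S_0 * exp(-qT) - K * exp(-rT).
S_0 * exp(-qT) = 26.7000 * 1.00000000 = 26.70000000
K * exp(-rT) = 25.5500 * 0.98511194 = 25.16961006
P = C - S*exp(-qT) + K*exp(-rT)
P = 6.0289 - 26.70000000 + 25.16961006 = 4.4985


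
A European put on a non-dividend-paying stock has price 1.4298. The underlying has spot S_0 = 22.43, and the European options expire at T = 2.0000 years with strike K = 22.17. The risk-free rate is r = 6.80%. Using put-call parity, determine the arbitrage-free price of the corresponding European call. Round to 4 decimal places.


Put-call parity: C - P = S_0 * exp(-qT) - K * exp(-rT).
S_0 * exp(-qT) = 22.4300 * 1.00000000 = 22.43000000
K * exp(-rT) = 22.1700 * 0.87284263 = 19.35092116
C = P + S*exp(-qT) - K*exp(-rT)
C = 1.4298 + 22.43000000 - 19.35092116 = 4.5089

Answer: Call price = 4.5089


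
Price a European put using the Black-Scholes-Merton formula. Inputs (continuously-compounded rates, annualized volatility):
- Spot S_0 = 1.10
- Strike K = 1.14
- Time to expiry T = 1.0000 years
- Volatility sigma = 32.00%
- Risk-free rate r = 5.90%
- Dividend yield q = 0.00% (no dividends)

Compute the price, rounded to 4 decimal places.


Answer: Price = 0.1259

Derivation:
d1 = (ln(S/K) + (r - q + 0.5*sigma^2) * T) / (sigma * sqrt(T)) = 0.23275599
d2 = d1 - sigma * sqrt(T) = -0.08724401
exp(-rT) = 0.94270677; exp(-qT) = 1.00000000
P = K * exp(-rT) * N(-d2) - S_0 * exp(-qT) * N(-d1)
N(-d1) = 0.40797544; N(-d2) = 0.53476122
P = 1.1400 * 0.94270677 * 0.53476122 - 1.1000 * 1.00000000 * 0.40797544 = 0.1259


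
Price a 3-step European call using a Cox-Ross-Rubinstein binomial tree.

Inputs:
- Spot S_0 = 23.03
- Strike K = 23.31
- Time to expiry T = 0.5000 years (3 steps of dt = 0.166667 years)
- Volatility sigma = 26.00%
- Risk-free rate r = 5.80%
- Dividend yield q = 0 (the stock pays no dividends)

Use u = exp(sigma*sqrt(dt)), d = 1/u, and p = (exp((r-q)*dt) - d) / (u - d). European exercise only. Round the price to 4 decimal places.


Answer: Price = V(0,0) = 2.0040

Derivation:
dt = T/N = 0.166667
u = exp(sigma*sqrt(dt)) = 1.111983; d = 1/u = 0.899295
p = (exp((r-q)*dt) - d) / (u - d) = 0.519159
Discount per step: exp(-r*dt) = 0.990380
Stock lattice S(k, i) with i counting down-moves:
  k=0: S(0,0) = 23.0300
  k=1: S(1,0) = 25.6090; S(1,1) = 20.7108
  k=2: S(2,0) = 28.4767; S(2,1) = 23.0300; S(2,2) = 18.6251
  k=3: S(3,0) = 31.6656; S(3,1) = 25.6090; S(3,2) = 20.7108; S(3,3) = 16.7494
Terminal payoffs V(N, i) = max(S_T - K, 0):
  V(3,0) = 8.355615; V(3,1) = 2.298959; V(3,2) = 0.000000; V(3,3) = 0.000000
Backward induction: V(k, i) = exp(-r*dt) * [p * V(k+1, i) + (1-p) * V(k+1, i+1)].
  V(2,0) = exp(-r*dt) * [p*8.355615 + (1-p)*2.298959] = 5.390962
  V(2,1) = exp(-r*dt) * [p*2.298959 + (1-p)*0.000000] = 1.182044
  V(2,2) = exp(-r*dt) * [p*0.000000 + (1-p)*0.000000] = 0.000000
  V(1,0) = exp(-r*dt) * [p*5.390962 + (1-p)*1.182044] = 3.334750
  V(1,1) = exp(-r*dt) * [p*1.182044 + (1-p)*0.000000] = 0.607765
  V(0,0) = exp(-r*dt) * [p*3.334750 + (1-p)*0.607765] = 2.004038


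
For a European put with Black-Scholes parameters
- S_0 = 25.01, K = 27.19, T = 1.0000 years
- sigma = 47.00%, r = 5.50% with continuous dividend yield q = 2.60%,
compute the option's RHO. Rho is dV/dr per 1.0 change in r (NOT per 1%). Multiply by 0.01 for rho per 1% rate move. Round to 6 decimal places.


Answer: Rho = -16.399547

Derivation:
d1 = 0.1188861409; d2 = -0.3511138591
phi(d1) = 0.3961329109; exp(-qT) = 0.9743350896; exp(-rT) = 0.9464851480
N(-d2) = 0.6372485345
Rho = -K*T*exp(-rT)*N(-d2) = -27.1900 * 1.0000 * 0.9464851480 * 0.6372485345 = -16.399547


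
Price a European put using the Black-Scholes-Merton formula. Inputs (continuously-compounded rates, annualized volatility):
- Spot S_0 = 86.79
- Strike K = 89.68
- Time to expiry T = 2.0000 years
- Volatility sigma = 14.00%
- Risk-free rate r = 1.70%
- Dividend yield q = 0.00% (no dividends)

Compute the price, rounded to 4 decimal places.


Answer: Price = 6.7860

Derivation:
d1 = (ln(S/K) + (r - q + 0.5*sigma^2) * T) / (sigma * sqrt(T)) = 0.10527622
d2 = d1 - sigma * sqrt(T) = -0.09271367
exp(-rT) = 0.96657150; exp(-qT) = 1.00000000
P = K * exp(-rT) * N(-d2) - S_0 * exp(-qT) * N(-d1)
N(-d1) = 0.45807831; N(-d2) = 0.53693448
P = 89.6800 * 0.96657150 * 0.53693448 - 86.7900 * 1.00000000 * 0.45807831 = 6.7860


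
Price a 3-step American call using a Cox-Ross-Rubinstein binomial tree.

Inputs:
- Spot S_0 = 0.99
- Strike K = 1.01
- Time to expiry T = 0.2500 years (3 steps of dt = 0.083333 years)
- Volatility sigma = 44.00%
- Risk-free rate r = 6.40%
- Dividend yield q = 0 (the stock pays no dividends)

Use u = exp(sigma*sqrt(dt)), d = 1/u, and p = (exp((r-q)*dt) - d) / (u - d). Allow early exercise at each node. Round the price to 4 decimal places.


Answer: Price = V(0,0) = 0.0918

Derivation:
dt = T/N = 0.083333
u = exp(sigma*sqrt(dt)) = 1.135436; d = 1/u = 0.880719
p = (exp((r-q)*dt) - d) / (u - d) = 0.489283
Discount per step: exp(-r*dt) = 0.994681
Stock lattice S(k, i) with i counting down-moves:
  k=0: S(0,0) = 0.9900
  k=1: S(1,0) = 1.1241; S(1,1) = 0.8719
  k=2: S(2,0) = 1.2763; S(2,1) = 0.9900; S(2,2) = 0.7679
  k=3: S(3,0) = 1.4492; S(3,1) = 1.1241; S(3,2) = 0.8719; S(3,3) = 0.6763
Terminal payoffs V(N, i) = max(S_T - K, 0):
  V(3,0) = 0.439184; V(3,1) = 0.114082; V(3,2) = 0.000000; V(3,3) = 0.000000
Backward induction: V(k, i) = exp(-r*dt) * [p * V(k+1, i) + (1-p) * V(k+1, i+1)]; then take max(V_cont, immediate exercise) for American.
  V(2,0) = exp(-r*dt) * [p*0.439184 + (1-p)*0.114082] = 0.271696; exercise = 0.266324; V(2,0) = max -> 0.271696
  V(2,1) = exp(-r*dt) * [p*0.114082 + (1-p)*0.000000] = 0.055521; exercise = 0.000000; V(2,1) = max -> 0.055521
  V(2,2) = exp(-r*dt) * [p*0.000000 + (1-p)*0.000000] = 0.000000; exercise = 0.000000; V(2,2) = max -> 0.000000
  V(1,0) = exp(-r*dt) * [p*0.271696 + (1-p)*0.055521] = 0.160434; exercise = 0.114082; V(1,0) = max -> 0.160434
  V(1,1) = exp(-r*dt) * [p*0.055521 + (1-p)*0.000000] = 0.027021; exercise = 0.000000; V(1,1) = max -> 0.027021
  V(0,0) = exp(-r*dt) * [p*0.160434 + (1-p)*0.027021] = 0.091807; exercise = 0.000000; V(0,0) = max -> 0.091807


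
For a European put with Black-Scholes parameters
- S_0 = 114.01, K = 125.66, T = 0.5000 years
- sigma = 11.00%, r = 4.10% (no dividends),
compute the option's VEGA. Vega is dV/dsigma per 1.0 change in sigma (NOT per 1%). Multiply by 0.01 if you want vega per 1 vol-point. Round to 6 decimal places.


d1 = -0.9484061105; d2 = -1.0261878565
phi(d1) = 0.2544437196; exp(-qT) = 1.0000000000; exp(-rT) = 0.9797086965
Vega = S * exp(-qT) * phi(d1) * sqrt(T) = 114.0100 * 1.0000000000 * 0.2544437196 * 0.7071067812 = 20.512551

Answer: Vega = 20.512551
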